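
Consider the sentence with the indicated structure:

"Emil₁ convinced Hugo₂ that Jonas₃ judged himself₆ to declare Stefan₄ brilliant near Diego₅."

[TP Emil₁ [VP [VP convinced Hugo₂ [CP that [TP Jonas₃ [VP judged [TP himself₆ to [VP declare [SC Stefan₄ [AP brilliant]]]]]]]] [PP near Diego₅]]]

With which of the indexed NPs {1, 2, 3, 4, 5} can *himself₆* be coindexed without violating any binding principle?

{3}

*himself* is an anaphor, so Principle A applies: it must be bound in its binding domain.
Binding domain of *himself₆*: the embedded TP, whose subject is Jonas₃.
*Emil₁* c-commands the anaphor but is outside its binding domain → cannot satisfy Principle A.
*Hugo₂* c-commands the anaphor but is outside its binding domain → cannot satisfy Principle A.
*Jonas₃* c-commands the anaphor within its binding domain → licit binder.
*Stefan₄* does not c-command the anaphor → cannot bind it.
*Diego₅* does not c-command the anaphor → cannot bind it.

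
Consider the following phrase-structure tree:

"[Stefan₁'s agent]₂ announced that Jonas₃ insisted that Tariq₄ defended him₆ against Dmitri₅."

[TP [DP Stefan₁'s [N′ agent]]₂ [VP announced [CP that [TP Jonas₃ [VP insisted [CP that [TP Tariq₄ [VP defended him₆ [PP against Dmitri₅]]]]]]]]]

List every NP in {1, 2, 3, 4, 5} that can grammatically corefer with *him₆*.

{1, 2, 3}

*him* is a pronoun, so Principle B applies: it must be free in its binding domain.
Binding domain of *him₆*: the embedded TP, whose subject is Tariq₄.
*Stefan₁* and the pronoun do not c-command one another → neither Principle B nor Principle C is at stake; coindexation permitted.
*[Stefan₁'s agent]₂* c-commands the pronoun but from outside its binding domain, and is not c-commanded by it → coindexation permitted.
*Jonas₃* c-commands the pronoun but from outside its binding domain, and is not c-commanded by it → coindexation permitted.
*Tariq₄* c-commands the pronoun within its binding domain → coindexation would violate Principle B.
*Dmitri₅*: the pronoun c-commands this R-expression → coindexation would violate Principle C on *Dmitri₅*.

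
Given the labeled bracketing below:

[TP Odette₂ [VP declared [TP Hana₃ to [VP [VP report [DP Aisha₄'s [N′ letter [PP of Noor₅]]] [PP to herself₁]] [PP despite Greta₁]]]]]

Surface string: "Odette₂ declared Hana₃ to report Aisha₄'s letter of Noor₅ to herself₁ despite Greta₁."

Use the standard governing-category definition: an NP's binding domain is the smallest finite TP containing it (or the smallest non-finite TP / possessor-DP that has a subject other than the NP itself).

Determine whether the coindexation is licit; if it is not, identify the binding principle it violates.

Principle A

The two coindexed NPs are *Greta₁* and *herself₁*.
*herself₁* is an anaphor. Principle A requires it to be bound within its binding domain — the embedded TP, whose subject is Hana₃.
Within that domain it is c-commanded by *Hana₃*, which does not share its index.
*Greta₁* does not c-command the anaphor at all.
The anaphor is unbound in its domain → Principle A violation.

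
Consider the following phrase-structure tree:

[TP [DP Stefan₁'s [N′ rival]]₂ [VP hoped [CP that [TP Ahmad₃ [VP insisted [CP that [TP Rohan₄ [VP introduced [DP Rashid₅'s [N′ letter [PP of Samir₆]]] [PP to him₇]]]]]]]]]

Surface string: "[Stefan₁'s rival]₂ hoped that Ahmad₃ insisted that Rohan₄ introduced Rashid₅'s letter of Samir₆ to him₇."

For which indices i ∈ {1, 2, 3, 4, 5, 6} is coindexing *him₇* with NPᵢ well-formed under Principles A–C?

{1, 2, 3, 5, 6}

*him* is a pronoun, so Principle B applies: it must be free in its binding domain.
Binding domain of *him₇*: the embedded TP, whose subject is Rohan₄.
*Stefan₁* and the pronoun do not c-command one another → neither Principle B nor Principle C is at stake; coindexation permitted.
*[Stefan₁'s rival]₂* c-commands the pronoun but from outside its binding domain, and is not c-commanded by it → coindexation permitted.
*Ahmad₃* c-commands the pronoun but from outside its binding domain, and is not c-commanded by it → coindexation permitted.
*Rohan₄* c-commands the pronoun within its binding domain → coindexation would violate Principle B.
*Rashid₅* and the pronoun do not c-command one another → neither Principle B nor Principle C is at stake; coindexation permitted.
*Samir₆* and the pronoun do not c-command one another → neither Principle B nor Principle C is at stake; coindexation permitted.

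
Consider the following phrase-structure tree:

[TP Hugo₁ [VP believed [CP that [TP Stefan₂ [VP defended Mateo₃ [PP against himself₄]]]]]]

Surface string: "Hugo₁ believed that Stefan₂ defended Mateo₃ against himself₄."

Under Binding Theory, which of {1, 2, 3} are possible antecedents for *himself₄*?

*himself* is an anaphor, so Principle A applies: it must be bound in its binding domain.
Binding domain of *himself₄*: the embedded TP, whose subject is Stefan₂.
*Hugo₁* c-commands the anaphor but is outside its binding domain → cannot satisfy Principle A.
*Stefan₂* c-commands the anaphor within its binding domain → licit binder.
*Mateo₃* c-commands the anaphor within its binding domain → licit binder.

{2, 3}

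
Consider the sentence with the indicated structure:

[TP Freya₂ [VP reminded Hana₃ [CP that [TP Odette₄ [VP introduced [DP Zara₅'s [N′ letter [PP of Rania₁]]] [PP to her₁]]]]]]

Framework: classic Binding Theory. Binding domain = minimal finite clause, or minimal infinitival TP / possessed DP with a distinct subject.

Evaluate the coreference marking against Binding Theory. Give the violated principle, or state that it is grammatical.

The two coindexed NPs are *Rania₁* and *her₁*.
*her₁* is a pronoun; its binding domain is the embedded TP, whose subject is Odette₄. Within that domain it is c-commanded only by *Odette₄*, which carries a different index — the pronoun is free locally, so Principle B holds.
*Rania₁* is an R-expression; *her₁* does not c-command it, and no other NP shares its index, so Principle C is satisfied.
All principles are respected.

grammatical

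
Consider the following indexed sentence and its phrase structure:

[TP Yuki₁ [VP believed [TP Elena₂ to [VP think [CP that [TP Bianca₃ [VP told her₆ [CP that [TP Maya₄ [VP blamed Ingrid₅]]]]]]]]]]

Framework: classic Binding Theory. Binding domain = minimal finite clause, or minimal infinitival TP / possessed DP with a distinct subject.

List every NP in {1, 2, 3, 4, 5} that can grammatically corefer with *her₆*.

*her* is a pronoun, so Principle B applies: it must be free in its binding domain.
Binding domain of *her₆*: the embedded TP, whose subject is Bianca₃.
*Yuki₁* c-commands the pronoun but from outside its binding domain, and is not c-commanded by it → coindexation permitted.
*Elena₂* c-commands the pronoun but from outside its binding domain, and is not c-commanded by it → coindexation permitted.
*Bianca₃* c-commands the pronoun within its binding domain → coindexation would violate Principle B.
*Maya₄*: the pronoun c-commands this R-expression → coindexation would violate Principle C on *Maya₄*.
*Ingrid₅*: the pronoun c-commands this R-expression → coindexation would violate Principle C on *Ingrid₅*.

{1, 2}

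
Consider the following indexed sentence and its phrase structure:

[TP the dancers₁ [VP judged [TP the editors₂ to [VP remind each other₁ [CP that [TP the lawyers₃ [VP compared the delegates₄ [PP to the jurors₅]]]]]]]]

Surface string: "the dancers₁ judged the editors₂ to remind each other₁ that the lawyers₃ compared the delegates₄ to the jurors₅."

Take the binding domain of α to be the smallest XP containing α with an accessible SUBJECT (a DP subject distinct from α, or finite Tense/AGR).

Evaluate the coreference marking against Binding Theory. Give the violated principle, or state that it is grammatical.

Principle A

The two coindexed NPs are *the dancers₁* and *each other₁*.
*each other₁* is an anaphor. Principle A requires it to be bound within its binding domain — the embedded TP, whose subject is the editors₂.
Within that domain it is c-commanded by *the editors₂*, which does not share its index.
*the dancers₁* does c-command the anaphor, but from outside its binding domain.
The anaphor is unbound in its domain → Principle A violation.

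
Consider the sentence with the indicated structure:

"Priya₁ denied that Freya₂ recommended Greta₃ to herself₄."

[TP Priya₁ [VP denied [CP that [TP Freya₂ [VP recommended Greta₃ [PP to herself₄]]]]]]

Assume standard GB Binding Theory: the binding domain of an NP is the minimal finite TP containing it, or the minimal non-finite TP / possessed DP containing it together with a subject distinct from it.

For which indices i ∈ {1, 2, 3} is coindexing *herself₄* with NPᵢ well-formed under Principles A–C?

{2, 3}

*herself* is an anaphor, so Principle A applies: it must be bound in its binding domain.
Binding domain of *herself₄*: the embedded TP, whose subject is Freya₂.
*Priya₁* c-commands the anaphor but is outside its binding domain → cannot satisfy Principle A.
*Freya₂* c-commands the anaphor within its binding domain → licit binder.
*Greta₃* c-commands the anaphor within its binding domain → licit binder.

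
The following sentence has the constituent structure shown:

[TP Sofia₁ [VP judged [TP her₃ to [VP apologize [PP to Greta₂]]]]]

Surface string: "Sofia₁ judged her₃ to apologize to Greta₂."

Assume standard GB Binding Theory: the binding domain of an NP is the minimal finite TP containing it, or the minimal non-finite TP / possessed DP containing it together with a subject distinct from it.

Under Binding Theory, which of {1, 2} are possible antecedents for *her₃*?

*her* is a pronoun, so Principle B applies: it must be free in its binding domain.
Binding domain of *her₃*: the matrix TP, whose subject is Sofia₁.
*Sofia₁* c-commands the pronoun within its binding domain → coindexation would violate Principle B.
*Greta₂*: the pronoun c-commands this R-expression → coindexation would violate Principle C on *Greta₂*.

none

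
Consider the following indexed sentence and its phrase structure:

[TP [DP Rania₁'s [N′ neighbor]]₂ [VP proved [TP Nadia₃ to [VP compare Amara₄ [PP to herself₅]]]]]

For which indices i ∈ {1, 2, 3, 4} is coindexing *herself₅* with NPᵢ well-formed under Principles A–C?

{3, 4}

*herself* is an anaphor, so Principle A applies: it must be bound in its binding domain.
Binding domain of *herself₅*: the embedded TP, whose subject is Nadia₃.
*Rania₁* does not c-command the anaphor → cannot bind it.
*[Rania₁'s neighbor]₂* c-commands the anaphor but is outside its binding domain → cannot satisfy Principle A.
*Nadia₃* c-commands the anaphor within its binding domain → licit binder.
*Amara₄* c-commands the anaphor within its binding domain → licit binder.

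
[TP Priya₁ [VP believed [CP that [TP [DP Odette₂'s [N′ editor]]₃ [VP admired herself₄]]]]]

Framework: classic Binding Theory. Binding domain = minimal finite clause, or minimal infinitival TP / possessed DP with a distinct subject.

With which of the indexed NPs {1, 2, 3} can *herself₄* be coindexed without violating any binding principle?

*herself* is an anaphor, so Principle A applies: it must be bound in its binding domain.
Binding domain of *herself₄*: the embedded TP, whose subject is [Odette₂'s editor]₃.
*Priya₁* c-commands the anaphor but is outside its binding domain → cannot satisfy Principle A.
*Odette₂* does not c-command the anaphor → cannot bind it.
*[Odette₂'s editor]₃* c-commands the anaphor within its binding domain → licit binder.

{3}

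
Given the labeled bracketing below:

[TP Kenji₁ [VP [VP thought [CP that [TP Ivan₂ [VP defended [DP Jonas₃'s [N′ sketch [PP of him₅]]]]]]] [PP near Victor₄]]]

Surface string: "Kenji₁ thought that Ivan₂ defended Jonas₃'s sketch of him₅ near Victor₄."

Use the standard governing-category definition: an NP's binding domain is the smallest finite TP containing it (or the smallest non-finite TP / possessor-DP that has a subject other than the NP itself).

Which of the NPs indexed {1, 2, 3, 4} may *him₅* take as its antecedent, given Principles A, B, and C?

{1, 2, 4}

*him* is a pronoun, so Principle B applies: it must be free in its binding domain.
Binding domain of *him₅*: the possessed DP, whose subject is Jonas₃.
*Kenji₁* c-commands the pronoun but from outside its binding domain, and is not c-commanded by it → coindexation permitted.
*Ivan₂* c-commands the pronoun but from outside its binding domain, and is not c-commanded by it → coindexation permitted.
*Jonas₃* c-commands the pronoun within its binding domain → coindexation would violate Principle B.
*Victor₄* and the pronoun do not c-command one another → neither Principle B nor Principle C is at stake; coindexation permitted.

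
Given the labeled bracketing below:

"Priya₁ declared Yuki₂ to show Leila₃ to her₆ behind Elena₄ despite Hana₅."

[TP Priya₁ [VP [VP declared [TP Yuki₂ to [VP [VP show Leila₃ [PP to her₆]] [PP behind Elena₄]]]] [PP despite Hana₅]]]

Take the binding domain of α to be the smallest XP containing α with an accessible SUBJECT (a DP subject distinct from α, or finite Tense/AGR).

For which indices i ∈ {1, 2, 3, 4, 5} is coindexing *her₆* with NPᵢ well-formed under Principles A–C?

*her* is a pronoun, so Principle B applies: it must be free in its binding domain.
Binding domain of *her₆*: the embedded TP, whose subject is Yuki₂.
*Priya₁* c-commands the pronoun but from outside its binding domain, and is not c-commanded by it → coindexation permitted.
*Yuki₂* c-commands the pronoun within its binding domain → coindexation would violate Principle B.
*Leila₃* c-commands the pronoun within its binding domain → coindexation would violate Principle B.
*Elena₄* and the pronoun do not c-command one another → neither Principle B nor Principle C is at stake; coindexation permitted.
*Hana₅* and the pronoun do not c-command one another → neither Principle B nor Principle C is at stake; coindexation permitted.

{1, 4, 5}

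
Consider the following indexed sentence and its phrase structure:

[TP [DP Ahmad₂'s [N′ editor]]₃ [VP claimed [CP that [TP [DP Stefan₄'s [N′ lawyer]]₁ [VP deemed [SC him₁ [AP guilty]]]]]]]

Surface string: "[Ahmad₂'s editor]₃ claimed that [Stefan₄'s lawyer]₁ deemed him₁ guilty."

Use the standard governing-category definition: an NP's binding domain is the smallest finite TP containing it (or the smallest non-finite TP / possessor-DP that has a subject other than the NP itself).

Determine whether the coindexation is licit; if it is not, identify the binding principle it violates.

The two coindexed NPs are *[Stefan₄'s lawyer]₁* and *him₁*.
*him₁* is a pronoun. Its binding domain is the embedded TP, whose subject is [Stefan₄'s lawyer]₁.
*[Stefan₄'s lawyer]₁* c-commands it within that domain and carries the same index.
The pronoun is locally bound → Principle B violation.

Principle B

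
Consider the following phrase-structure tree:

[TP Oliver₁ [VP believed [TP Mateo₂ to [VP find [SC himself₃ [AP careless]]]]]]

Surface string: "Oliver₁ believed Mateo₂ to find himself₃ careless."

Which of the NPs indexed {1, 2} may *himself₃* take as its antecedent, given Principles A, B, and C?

*himself* is an anaphor, so Principle A applies: it must be bound in its binding domain.
Binding domain of *himself₃*: the embedded TP, whose subject is Mateo₂.
*Oliver₁* c-commands the anaphor but is outside its binding domain → cannot satisfy Principle A.
*Mateo₂* c-commands the anaphor within its binding domain → licit binder.

{2}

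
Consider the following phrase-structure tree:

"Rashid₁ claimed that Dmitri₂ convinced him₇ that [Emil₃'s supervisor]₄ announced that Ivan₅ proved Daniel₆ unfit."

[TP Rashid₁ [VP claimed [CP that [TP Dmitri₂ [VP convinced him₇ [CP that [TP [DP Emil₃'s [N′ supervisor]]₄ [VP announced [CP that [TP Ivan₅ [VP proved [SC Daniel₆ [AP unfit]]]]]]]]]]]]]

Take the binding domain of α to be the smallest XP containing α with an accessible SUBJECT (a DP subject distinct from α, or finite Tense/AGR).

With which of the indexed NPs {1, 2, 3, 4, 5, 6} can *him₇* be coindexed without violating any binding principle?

{1}

*him* is a pronoun, so Principle B applies: it must be free in its binding domain.
Binding domain of *him₇*: the embedded TP, whose subject is Dmitri₂.
*Rashid₁* c-commands the pronoun but from outside its binding domain, and is not c-commanded by it → coindexation permitted.
*Dmitri₂* c-commands the pronoun within its binding domain → coindexation would violate Principle B.
*Emil₃*: the pronoun c-commands this R-expression → coindexation would violate Principle C on *Emil₃*.
*[Emil₃'s supervisor]₄*: the pronoun c-commands this R-expression → coindexation would violate Principle C on *[Emil₃'s supervisor]₄*.
*Ivan₅*: the pronoun c-commands this R-expression → coindexation would violate Principle C on *Ivan₅*.
*Daniel₆*: the pronoun c-commands this R-expression → coindexation would violate Principle C on *Daniel₆*.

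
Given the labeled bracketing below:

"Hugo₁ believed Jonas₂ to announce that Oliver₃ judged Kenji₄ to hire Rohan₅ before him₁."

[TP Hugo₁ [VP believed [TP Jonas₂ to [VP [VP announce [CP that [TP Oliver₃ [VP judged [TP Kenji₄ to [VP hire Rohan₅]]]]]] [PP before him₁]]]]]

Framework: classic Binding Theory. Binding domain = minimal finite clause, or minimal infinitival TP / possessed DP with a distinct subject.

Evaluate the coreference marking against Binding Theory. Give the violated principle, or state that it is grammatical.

grammatical

The two coindexed NPs are *Hugo₁* and *him₁*.
*him₁* is a pronoun; its binding domain is the embedded TP, whose subject is Jonas₂. Within that domain it is c-commanded only by *Jonas₂*, which carries a different index — the pronoun is free locally, so Principle B holds.
*Hugo₁* is an R-expression; *him₁* does not c-command it, and no other NP shares its index, so Principle C is satisfied.
All principles are respected.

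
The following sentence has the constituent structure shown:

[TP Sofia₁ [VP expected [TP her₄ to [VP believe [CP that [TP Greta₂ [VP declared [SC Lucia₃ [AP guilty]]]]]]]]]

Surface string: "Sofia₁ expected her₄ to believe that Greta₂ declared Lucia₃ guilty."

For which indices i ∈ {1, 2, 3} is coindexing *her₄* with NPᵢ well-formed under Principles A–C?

*her* is a pronoun, so Principle B applies: it must be free in its binding domain.
Binding domain of *her₄*: the matrix TP, whose subject is Sofia₁.
*Sofia₁* c-commands the pronoun within its binding domain → coindexation would violate Principle B.
*Greta₂*: the pronoun c-commands this R-expression → coindexation would violate Principle C on *Greta₂*.
*Lucia₃*: the pronoun c-commands this R-expression → coindexation would violate Principle C on *Lucia₃*.

none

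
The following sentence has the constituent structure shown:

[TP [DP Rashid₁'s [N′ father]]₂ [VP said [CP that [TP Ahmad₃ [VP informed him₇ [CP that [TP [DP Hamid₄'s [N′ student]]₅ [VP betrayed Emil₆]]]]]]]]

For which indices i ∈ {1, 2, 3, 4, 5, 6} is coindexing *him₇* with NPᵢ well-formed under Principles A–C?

{1, 2}

*him* is a pronoun, so Principle B applies: it must be free in its binding domain.
Binding domain of *him₇*: the embedded TP, whose subject is Ahmad₃.
*Rashid₁* and the pronoun do not c-command one another → neither Principle B nor Principle C is at stake; coindexation permitted.
*[Rashid₁'s father]₂* c-commands the pronoun but from outside its binding domain, and is not c-commanded by it → coindexation permitted.
*Ahmad₃* c-commands the pronoun within its binding domain → coindexation would violate Principle B.
*Hamid₄*: the pronoun c-commands this R-expression → coindexation would violate Principle C on *Hamid₄*.
*[Hamid₄'s student]₅*: the pronoun c-commands this R-expression → coindexation would violate Principle C on *[Hamid₄'s student]₅*.
*Emil₆*: the pronoun c-commands this R-expression → coindexation would violate Principle C on *Emil₆*.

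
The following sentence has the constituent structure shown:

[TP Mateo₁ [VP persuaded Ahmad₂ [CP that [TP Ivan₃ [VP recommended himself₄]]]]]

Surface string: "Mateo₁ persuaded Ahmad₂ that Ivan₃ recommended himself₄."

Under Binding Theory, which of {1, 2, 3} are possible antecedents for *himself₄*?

{3}

*himself* is an anaphor, so Principle A applies: it must be bound in its binding domain.
Binding domain of *himself₄*: the embedded TP, whose subject is Ivan₃.
*Mateo₁* c-commands the anaphor but is outside its binding domain → cannot satisfy Principle A.
*Ahmad₂* c-commands the anaphor but is outside its binding domain → cannot satisfy Principle A.
*Ivan₃* c-commands the anaphor within its binding domain → licit binder.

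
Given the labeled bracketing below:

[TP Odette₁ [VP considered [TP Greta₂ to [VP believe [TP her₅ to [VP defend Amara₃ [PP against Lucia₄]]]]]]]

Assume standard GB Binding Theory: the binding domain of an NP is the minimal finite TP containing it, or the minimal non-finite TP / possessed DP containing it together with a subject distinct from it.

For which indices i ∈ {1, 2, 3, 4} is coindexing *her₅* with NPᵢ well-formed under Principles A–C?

{1}

*her* is a pronoun, so Principle B applies: it must be free in its binding domain.
Binding domain of *her₅*: the embedded TP, whose subject is Greta₂.
*Odette₁* c-commands the pronoun but from outside its binding domain, and is not c-commanded by it → coindexation permitted.
*Greta₂* c-commands the pronoun within its binding domain → coindexation would violate Principle B.
*Amara₃*: the pronoun c-commands this R-expression → coindexation would violate Principle C on *Amara₃*.
*Lucia₄*: the pronoun c-commands this R-expression → coindexation would violate Principle C on *Lucia₄*.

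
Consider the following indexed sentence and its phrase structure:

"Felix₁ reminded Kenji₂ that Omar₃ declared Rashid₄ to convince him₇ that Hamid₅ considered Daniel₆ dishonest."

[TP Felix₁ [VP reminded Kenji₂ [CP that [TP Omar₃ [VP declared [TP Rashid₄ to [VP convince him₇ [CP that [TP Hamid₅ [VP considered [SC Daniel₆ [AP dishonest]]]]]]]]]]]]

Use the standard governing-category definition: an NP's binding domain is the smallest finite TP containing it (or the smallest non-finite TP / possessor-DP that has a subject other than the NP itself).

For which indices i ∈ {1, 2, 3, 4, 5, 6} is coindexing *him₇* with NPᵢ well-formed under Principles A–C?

{1, 2, 3}

*him* is a pronoun, so Principle B applies: it must be free in its binding domain.
Binding domain of *him₇*: the embedded TP, whose subject is Rashid₄.
*Felix₁* c-commands the pronoun but from outside its binding domain, and is not c-commanded by it → coindexation permitted.
*Kenji₂* c-commands the pronoun but from outside its binding domain, and is not c-commanded by it → coindexation permitted.
*Omar₃* c-commands the pronoun but from outside its binding domain, and is not c-commanded by it → coindexation permitted.
*Rashid₄* c-commands the pronoun within its binding domain → coindexation would violate Principle B.
*Hamid₅*: the pronoun c-commands this R-expression → coindexation would violate Principle C on *Hamid₅*.
*Daniel₆*: the pronoun c-commands this R-expression → coindexation would violate Principle C on *Daniel₆*.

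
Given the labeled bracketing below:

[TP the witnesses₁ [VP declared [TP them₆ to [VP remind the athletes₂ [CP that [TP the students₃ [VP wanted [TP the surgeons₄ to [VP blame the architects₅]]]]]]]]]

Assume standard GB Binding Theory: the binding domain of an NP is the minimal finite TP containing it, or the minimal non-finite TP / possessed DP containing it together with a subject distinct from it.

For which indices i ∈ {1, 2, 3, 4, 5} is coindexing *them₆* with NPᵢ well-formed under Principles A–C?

*them* is a pronoun, so Principle B applies: it must be free in its binding domain.
Binding domain of *them₆*: the matrix TP, whose subject is the witnesses₁.
*the witnesses₁* c-commands the pronoun within its binding domain → coindexation would violate Principle B.
*the athletes₂*: the pronoun c-commands this R-expression → coindexation would violate Principle C on *the athletes₂*.
*the students₃*: the pronoun c-commands this R-expression → coindexation would violate Principle C on *the students₃*.
*the surgeons₄*: the pronoun c-commands this R-expression → coindexation would violate Principle C on *the surgeons₄*.
*the architects₅*: the pronoun c-commands this R-expression → coindexation would violate Principle C on *the architects₅*.

none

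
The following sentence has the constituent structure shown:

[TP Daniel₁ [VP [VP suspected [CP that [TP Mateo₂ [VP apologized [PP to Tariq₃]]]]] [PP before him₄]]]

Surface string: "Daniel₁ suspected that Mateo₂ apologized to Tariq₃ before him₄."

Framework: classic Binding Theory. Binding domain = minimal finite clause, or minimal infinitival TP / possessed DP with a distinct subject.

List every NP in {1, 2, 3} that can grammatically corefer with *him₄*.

*him* is a pronoun, so Principle B applies: it must be free in its binding domain.
Binding domain of *him₄*: the matrix TP, whose subject is Daniel₁.
*Daniel₁* c-commands the pronoun within its binding domain → coindexation would violate Principle B.
*Mateo₂* and the pronoun do not c-command one another → neither Principle B nor Principle C is at stake; coindexation permitted.
*Tariq₃* and the pronoun do not c-command one another → neither Principle B nor Principle C is at stake; coindexation permitted.

{2, 3}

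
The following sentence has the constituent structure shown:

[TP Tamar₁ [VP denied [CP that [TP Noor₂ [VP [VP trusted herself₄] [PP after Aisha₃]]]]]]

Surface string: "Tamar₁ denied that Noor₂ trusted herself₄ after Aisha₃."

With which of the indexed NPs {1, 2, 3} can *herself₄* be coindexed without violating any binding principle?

*herself* is an anaphor, so Principle A applies: it must be bound in its binding domain.
Binding domain of *herself₄*: the embedded TP, whose subject is Noor₂.
*Tamar₁* c-commands the anaphor but is outside its binding domain → cannot satisfy Principle A.
*Noor₂* c-commands the anaphor within its binding domain → licit binder.
*Aisha₃* does not c-command the anaphor → cannot bind it.

{2}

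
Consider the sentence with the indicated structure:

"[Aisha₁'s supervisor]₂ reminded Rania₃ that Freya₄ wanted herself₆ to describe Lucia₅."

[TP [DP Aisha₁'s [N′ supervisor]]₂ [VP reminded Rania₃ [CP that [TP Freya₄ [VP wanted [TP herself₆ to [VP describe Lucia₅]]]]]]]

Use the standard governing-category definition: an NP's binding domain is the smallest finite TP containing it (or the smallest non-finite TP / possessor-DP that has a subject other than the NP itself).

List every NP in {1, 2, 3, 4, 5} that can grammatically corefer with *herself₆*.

*herself* is an anaphor, so Principle A applies: it must be bound in its binding domain.
Binding domain of *herself₆*: the embedded TP, whose subject is Freya₄.
*Aisha₁* does not c-command the anaphor → cannot bind it.
*[Aisha₁'s supervisor]₂* c-commands the anaphor but is outside its binding domain → cannot satisfy Principle A.
*Rania₃* c-commands the anaphor but is outside its binding domain → cannot satisfy Principle A.
*Freya₄* c-commands the anaphor within its binding domain → licit binder.
*Lucia₅* does not c-command the anaphor → cannot bind it.

{4}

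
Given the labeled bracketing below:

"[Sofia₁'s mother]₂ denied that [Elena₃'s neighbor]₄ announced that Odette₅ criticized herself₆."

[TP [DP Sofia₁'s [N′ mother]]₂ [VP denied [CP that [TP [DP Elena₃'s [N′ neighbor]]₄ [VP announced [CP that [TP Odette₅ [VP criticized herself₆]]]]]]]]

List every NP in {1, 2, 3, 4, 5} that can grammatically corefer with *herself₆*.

{5}

*herself* is an anaphor, so Principle A applies: it must be bound in its binding domain.
Binding domain of *herself₆*: the embedded TP, whose subject is Odette₅.
*Sofia₁* does not c-command the anaphor → cannot bind it.
*[Sofia₁'s mother]₂* c-commands the anaphor but is outside its binding domain → cannot satisfy Principle A.
*Elena₃* does not c-command the anaphor → cannot bind it.
*[Elena₃'s neighbor]₄* c-commands the anaphor but is outside its binding domain → cannot satisfy Principle A.
*Odette₅* c-commands the anaphor within its binding domain → licit binder.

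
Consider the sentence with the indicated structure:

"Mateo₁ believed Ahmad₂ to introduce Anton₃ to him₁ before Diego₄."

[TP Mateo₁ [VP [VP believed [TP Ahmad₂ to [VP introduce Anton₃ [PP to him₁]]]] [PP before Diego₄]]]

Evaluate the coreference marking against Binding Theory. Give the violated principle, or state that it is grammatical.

The two coindexed NPs are *Mateo₁* and *him₁*.
*him₁* is a pronoun; its binding domain is the embedded TP, whose subject is Ahmad₂. Within that domain it is c-commanded only by *Ahmad₂*, *Anton₃*, which carry a different index — the pronoun is free locally, so Principle B holds.
*Mateo₁* is an R-expression; *him₁* does not c-command it, and no other NP shares its index, so Principle C is satisfied.
All principles are respected.

grammatical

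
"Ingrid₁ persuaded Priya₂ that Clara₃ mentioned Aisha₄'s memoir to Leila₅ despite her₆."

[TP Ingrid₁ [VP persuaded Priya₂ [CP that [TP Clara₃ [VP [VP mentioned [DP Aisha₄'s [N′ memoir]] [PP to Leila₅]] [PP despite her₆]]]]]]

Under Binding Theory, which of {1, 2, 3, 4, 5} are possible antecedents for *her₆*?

{1, 2, 4, 5}

*her* is a pronoun, so Principle B applies: it must be free in its binding domain.
Binding domain of *her₆*: the embedded TP, whose subject is Clara₃.
*Ingrid₁* c-commands the pronoun but from outside its binding domain, and is not c-commanded by it → coindexation permitted.
*Priya₂* c-commands the pronoun but from outside its binding domain, and is not c-commanded by it → coindexation permitted.
*Clara₃* c-commands the pronoun within its binding domain → coindexation would violate Principle B.
*Aisha₄* and the pronoun do not c-command one another → neither Principle B nor Principle C is at stake; coindexation permitted.
*Leila₅* and the pronoun do not c-command one another → neither Principle B nor Principle C is at stake; coindexation permitted.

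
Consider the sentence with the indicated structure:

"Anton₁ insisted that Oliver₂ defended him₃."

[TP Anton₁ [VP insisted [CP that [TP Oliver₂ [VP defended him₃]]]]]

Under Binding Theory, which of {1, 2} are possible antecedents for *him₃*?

{1}

*him* is a pronoun, so Principle B applies: it must be free in its binding domain.
Binding domain of *him₃*: the embedded TP, whose subject is Oliver₂.
*Anton₁* c-commands the pronoun but from outside its binding domain, and is not c-commanded by it → coindexation permitted.
*Oliver₂* c-commands the pronoun within its binding domain → coindexation would violate Principle B.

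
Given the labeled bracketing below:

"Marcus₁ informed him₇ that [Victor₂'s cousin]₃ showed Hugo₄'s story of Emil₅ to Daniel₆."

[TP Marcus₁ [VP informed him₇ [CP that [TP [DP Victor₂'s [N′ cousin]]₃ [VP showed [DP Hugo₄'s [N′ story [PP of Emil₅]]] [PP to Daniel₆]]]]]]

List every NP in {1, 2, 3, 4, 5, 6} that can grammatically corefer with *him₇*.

none

*him* is a pronoun, so Principle B applies: it must be free in its binding domain.
Binding domain of *him₇*: the matrix TP, whose subject is Marcus₁.
*Marcus₁* c-commands the pronoun within its binding domain → coindexation would violate Principle B.
*Victor₂*: the pronoun c-commands this R-expression → coindexation would violate Principle C on *Victor₂*.
*[Victor₂'s cousin]₃*: the pronoun c-commands this R-expression → coindexation would violate Principle C on *[Victor₂'s cousin]₃*.
*Hugo₄*: the pronoun c-commands this R-expression → coindexation would violate Principle C on *Hugo₄*.
*Emil₅*: the pronoun c-commands this R-expression → coindexation would violate Principle C on *Emil₅*.
*Daniel₆*: the pronoun c-commands this R-expression → coindexation would violate Principle C on *Daniel₆*.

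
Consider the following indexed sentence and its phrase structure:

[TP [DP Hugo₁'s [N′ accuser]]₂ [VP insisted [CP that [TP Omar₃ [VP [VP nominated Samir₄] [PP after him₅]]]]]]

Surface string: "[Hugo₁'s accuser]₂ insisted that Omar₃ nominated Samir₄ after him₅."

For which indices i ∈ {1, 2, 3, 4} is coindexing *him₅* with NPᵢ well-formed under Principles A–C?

{1, 2, 4}

*him* is a pronoun, so Principle B applies: it must be free in its binding domain.
Binding domain of *him₅*: the embedded TP, whose subject is Omar₃.
*Hugo₁* and the pronoun do not c-command one another → neither Principle B nor Principle C is at stake; coindexation permitted.
*[Hugo₁'s accuser]₂* c-commands the pronoun but from outside its binding domain, and is not c-commanded by it → coindexation permitted.
*Omar₃* c-commands the pronoun within its binding domain → coindexation would violate Principle B.
*Samir₄* and the pronoun do not c-command one another → neither Principle B nor Principle C is at stake; coindexation permitted.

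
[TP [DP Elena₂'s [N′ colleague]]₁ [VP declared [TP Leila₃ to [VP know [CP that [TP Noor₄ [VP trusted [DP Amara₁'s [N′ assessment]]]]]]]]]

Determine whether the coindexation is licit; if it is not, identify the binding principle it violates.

The two coindexed NPs are *[Elena₂'s colleague]₁* and *Amara₁*.
*Amara₁* is an R-expression. Principle C requires it to be free everywhere.
*[Elena₂'s colleague]₁* c-commands it and carries the same index.
The R-expression is bound → Principle C violation.

Principle C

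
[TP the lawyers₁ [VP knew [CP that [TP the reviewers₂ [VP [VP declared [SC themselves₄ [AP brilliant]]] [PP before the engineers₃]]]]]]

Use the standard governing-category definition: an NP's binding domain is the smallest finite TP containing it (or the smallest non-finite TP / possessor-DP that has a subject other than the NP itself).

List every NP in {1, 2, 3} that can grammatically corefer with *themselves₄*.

{2}

*themselves* is an anaphor, so Principle A applies: it must be bound in its binding domain.
Binding domain of *themselves₄*: the embedded TP, whose subject is the reviewers₂.
*the lawyers₁* c-commands the anaphor but is outside its binding domain → cannot satisfy Principle A.
*the reviewers₂* c-commands the anaphor within its binding domain → licit binder.
*the engineers₃* does not c-command the anaphor → cannot bind it.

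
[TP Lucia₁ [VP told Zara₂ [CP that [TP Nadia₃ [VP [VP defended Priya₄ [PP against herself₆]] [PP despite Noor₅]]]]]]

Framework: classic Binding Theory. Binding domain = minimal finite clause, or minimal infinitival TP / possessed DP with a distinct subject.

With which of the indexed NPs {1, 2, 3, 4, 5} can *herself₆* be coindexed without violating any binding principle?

*herself* is an anaphor, so Principle A applies: it must be bound in its binding domain.
Binding domain of *herself₆*: the embedded TP, whose subject is Nadia₃.
*Lucia₁* c-commands the anaphor but is outside its binding domain → cannot satisfy Principle A.
*Zara₂* c-commands the anaphor but is outside its binding domain → cannot satisfy Principle A.
*Nadia₃* c-commands the anaphor within its binding domain → licit binder.
*Priya₄* c-commands the anaphor within its binding domain → licit binder.
*Noor₅* does not c-command the anaphor → cannot bind it.

{3, 4}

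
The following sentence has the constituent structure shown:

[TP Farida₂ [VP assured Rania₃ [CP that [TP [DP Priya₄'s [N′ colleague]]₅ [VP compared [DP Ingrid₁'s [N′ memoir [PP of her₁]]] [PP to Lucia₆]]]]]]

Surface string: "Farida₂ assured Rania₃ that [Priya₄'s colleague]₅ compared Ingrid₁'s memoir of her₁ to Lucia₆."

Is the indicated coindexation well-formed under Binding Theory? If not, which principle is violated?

Principle B

The two coindexed NPs are *Ingrid₁* and *her₁*.
*her₁* is a pronoun. Its binding domain is the possessed DP, whose subject is Ingrid₁.
*Ingrid₁* c-commands it within that domain and carries the same index.
The pronoun is locally bound → Principle B violation.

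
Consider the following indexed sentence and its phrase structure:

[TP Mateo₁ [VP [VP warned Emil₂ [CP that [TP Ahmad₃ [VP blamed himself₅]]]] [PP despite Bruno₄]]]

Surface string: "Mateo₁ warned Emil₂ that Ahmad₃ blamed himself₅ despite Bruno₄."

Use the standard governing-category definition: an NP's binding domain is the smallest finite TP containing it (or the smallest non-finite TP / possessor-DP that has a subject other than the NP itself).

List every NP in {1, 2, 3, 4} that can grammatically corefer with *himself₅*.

*himself* is an anaphor, so Principle A applies: it must be bound in its binding domain.
Binding domain of *himself₅*: the embedded TP, whose subject is Ahmad₃.
*Mateo₁* c-commands the anaphor but is outside its binding domain → cannot satisfy Principle A.
*Emil₂* c-commands the anaphor but is outside its binding domain → cannot satisfy Principle A.
*Ahmad₃* c-commands the anaphor within its binding domain → licit binder.
*Bruno₄* does not c-command the anaphor → cannot bind it.

{3}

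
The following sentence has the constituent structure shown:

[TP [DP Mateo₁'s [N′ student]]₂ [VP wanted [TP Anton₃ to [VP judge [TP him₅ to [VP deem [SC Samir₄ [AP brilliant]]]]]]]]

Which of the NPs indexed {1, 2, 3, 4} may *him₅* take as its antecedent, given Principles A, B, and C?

{1, 2}

*him* is a pronoun, so Principle B applies: it must be free in its binding domain.
Binding domain of *him₅*: the embedded TP, whose subject is Anton₃.
*Mateo₁* and the pronoun do not c-command one another → neither Principle B nor Principle C is at stake; coindexation permitted.
*[Mateo₁'s student]₂* c-commands the pronoun but from outside its binding domain, and is not c-commanded by it → coindexation permitted.
*Anton₃* c-commands the pronoun within its binding domain → coindexation would violate Principle B.
*Samir₄*: the pronoun c-commands this R-expression → coindexation would violate Principle C on *Samir₄*.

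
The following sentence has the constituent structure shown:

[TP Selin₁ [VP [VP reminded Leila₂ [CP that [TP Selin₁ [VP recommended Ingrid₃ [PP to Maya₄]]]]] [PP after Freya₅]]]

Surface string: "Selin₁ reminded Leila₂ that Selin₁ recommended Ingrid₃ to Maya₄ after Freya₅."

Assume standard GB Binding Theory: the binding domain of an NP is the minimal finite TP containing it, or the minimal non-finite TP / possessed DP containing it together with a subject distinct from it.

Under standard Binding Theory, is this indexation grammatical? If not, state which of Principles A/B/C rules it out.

Principle C

The two coindexed NPs are *Selin₁* (the lower occurrence) and *Selin₁* (the higher occurrence).
*Selin₁* (the lower occurrence) is an R-expression. Principle C requires it to be free everywhere.
*Selin₁* (the higher occurrence) c-commands it and carries the same index.
The R-expression is bound → Principle C violation.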